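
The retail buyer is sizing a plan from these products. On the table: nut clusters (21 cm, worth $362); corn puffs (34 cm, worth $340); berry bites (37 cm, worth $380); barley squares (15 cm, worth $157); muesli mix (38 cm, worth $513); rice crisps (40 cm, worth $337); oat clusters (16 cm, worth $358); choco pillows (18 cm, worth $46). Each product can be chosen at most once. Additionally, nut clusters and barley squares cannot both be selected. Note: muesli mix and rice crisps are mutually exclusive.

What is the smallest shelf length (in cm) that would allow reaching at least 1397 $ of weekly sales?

106

Minimise cm subject to total weekly sales ≥ 1397.
berry bites + barley squares + muesli mix + oat clusters: 1408 weekly sales at 106 cm.
Below 106 cm the best achievable stays under 1397.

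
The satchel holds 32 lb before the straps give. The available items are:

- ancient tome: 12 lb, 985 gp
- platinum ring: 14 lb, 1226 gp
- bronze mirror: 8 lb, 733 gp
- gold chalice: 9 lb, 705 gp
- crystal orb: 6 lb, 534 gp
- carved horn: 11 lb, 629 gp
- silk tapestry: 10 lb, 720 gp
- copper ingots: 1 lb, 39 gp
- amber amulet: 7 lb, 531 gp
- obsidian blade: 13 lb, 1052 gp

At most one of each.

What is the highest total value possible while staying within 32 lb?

2745

Taking the top-ratio items first gives platinum ring + bronze mirror + crystal orb + copper ingots for 2532 (29 lb).
Replace bronze mirror and copper ingots with ancient tome: the trade gains 213 net, giving 2745 at 32 lb.
That's the maximum — no swap from here does better than 2745.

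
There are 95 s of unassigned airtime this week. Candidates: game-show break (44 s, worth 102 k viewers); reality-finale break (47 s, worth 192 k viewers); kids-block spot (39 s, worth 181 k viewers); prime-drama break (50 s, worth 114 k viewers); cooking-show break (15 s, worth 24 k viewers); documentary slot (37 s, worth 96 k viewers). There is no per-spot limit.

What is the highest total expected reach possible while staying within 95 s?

386

Best packing: 2×kids-block spot + cooking-show break — 93 s, 386 total.
Nothing else within 95 s beats 386.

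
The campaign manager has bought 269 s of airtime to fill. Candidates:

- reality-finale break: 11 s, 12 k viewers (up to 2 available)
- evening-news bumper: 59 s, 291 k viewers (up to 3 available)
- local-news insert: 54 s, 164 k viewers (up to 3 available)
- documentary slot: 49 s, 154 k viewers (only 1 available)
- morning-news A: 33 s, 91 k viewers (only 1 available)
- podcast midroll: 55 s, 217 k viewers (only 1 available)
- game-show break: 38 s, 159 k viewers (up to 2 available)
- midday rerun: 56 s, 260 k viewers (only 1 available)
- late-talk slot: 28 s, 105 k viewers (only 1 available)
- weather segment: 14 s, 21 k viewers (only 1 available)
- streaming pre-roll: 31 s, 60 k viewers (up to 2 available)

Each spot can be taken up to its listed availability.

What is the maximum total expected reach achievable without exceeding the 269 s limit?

1238

Ranking by ratio (expected reach/s): evening-news bumper 4.93, midday rerun 4.64, game-show break 4.18, podcast midroll 3.95.
Best packing: 3×evening-news bumper + midday rerun + late-talk slot — 261 s, 1238 total.
No other feasible combination exceeds 1238.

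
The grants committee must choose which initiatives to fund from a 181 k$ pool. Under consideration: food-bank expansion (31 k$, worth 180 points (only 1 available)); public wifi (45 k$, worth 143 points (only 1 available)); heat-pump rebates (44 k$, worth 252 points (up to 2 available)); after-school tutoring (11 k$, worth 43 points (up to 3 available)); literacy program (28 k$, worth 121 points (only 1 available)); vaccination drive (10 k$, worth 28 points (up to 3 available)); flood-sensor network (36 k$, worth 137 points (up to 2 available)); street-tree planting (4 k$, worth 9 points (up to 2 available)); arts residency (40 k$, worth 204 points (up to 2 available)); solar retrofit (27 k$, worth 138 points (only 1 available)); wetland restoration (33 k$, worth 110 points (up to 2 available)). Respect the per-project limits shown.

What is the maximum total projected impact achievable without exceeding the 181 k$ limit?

974

Greedy by ratio would take food-bank expansion + 2×heat-pump rebates + literacy program + street-tree planting + solar retrofit: 178 k$ used, total 952.
A better packing is food-bank expansion + 2×heat-pump rebates + 2×after-school tutoring + arts residency: 181 k$, total 974.
Nothing else within 181 k$ beats 974.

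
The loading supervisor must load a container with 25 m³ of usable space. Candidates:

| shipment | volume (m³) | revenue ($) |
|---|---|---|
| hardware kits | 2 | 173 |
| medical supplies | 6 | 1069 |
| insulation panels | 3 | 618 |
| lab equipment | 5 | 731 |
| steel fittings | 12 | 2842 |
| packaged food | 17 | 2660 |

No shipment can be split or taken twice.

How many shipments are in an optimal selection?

Optimal total is 4815.
For example hardware kits + medical supplies + lab equipment + steel fittings achieves it, using 25 m³.
Every optimal selection uses 4 shipments.

4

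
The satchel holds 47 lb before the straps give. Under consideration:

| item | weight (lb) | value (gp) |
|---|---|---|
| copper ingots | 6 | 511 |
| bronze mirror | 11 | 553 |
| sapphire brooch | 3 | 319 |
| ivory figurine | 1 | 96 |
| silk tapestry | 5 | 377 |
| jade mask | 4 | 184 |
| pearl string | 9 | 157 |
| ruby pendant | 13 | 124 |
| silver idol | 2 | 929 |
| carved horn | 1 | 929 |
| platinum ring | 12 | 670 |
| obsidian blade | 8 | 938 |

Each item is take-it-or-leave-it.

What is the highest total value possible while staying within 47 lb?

5033

A density-first pass picks copper ingots + sapphire brooch + ivory figurine + silk tapestry + jade mask + silver idol + carved horn + platinum ring + obsidian blade — 4953 at 42 lb.
Dropping ivory figurine and silk tapestry frees 6 lb; slotting in bronze mirror (11 lb) lifts the total to 5033 at 47 lb.
Runner-up copper ingots + bronze mirror + ivory figurine + silk tapestry + silver idol + carved horn + platinum ring + obsidian blade tops out at 5003.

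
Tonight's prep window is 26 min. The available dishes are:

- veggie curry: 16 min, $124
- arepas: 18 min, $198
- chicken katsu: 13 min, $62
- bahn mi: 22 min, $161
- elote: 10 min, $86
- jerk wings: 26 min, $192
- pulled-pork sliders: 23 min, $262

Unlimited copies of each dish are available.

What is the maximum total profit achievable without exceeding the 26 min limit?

262

By profit per min: pulled-pork sliders 11.39, arepas 11.00, elote 8.60, veggie curry 7.75 lead.
Best packing: pulled-pork sliders — 23 min, 262 total.
Nothing else within 26 min beats 262.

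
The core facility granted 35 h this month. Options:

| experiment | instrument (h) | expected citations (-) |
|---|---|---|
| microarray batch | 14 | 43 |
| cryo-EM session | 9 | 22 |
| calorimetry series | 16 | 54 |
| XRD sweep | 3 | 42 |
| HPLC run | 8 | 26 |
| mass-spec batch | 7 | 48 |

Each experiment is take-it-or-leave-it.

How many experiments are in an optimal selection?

Optimal total is 170.
calorimetry series + XRD sweep + HPLC run + mass-spec batch hits 170 at 34 h.
Every optimal selection uses 4 experiments.

4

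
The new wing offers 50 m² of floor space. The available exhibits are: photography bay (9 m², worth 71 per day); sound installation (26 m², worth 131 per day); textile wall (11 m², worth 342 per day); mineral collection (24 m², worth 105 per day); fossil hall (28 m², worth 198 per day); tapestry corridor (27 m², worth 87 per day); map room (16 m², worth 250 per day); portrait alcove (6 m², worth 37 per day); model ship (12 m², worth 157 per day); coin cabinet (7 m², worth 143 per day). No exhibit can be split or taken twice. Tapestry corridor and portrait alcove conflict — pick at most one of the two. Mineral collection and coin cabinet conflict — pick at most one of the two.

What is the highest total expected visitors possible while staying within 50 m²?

892

Textile wall + map room + model ship + coin cabinet uses 46 of the 50 m² and totals 892.
The closest alternative, photography bay + textile wall + map room + portrait alcove + coin cabinet, reaches only 843.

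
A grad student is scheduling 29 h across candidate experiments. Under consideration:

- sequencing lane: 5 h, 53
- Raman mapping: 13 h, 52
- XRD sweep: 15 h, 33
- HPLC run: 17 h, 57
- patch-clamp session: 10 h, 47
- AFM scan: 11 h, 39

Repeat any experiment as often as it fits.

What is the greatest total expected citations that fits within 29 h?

Ranking by ratio (expected citations/h): sequencing lane 10.60, patch-clamp session 4.70, Raman mapping 4.00, AFM scan 3.55.
5×sequencing lane uses 25 of the 29 h and totals 265.
Nothing else within 29 h beats 265.

265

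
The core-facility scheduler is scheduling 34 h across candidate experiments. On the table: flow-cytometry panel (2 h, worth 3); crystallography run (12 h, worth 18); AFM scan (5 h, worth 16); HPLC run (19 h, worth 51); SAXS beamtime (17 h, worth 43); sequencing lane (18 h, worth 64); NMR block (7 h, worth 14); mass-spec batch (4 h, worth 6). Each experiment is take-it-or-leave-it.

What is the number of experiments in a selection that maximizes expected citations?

4

Best achievable expected citations is 100.
For example AFM scan + sequencing lane + NMR block + mass-spec batch achieves it, using 34 h.
Every optimal selection uses 4 experiments.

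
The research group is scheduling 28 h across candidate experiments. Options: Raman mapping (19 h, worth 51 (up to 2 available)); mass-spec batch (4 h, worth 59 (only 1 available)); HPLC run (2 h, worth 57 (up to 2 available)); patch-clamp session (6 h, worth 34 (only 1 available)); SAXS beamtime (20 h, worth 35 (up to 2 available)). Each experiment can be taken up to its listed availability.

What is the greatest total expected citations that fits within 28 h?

224

By expected citations per h: HPLC run 28.50, mass-spec batch 14.75, patch-clamp session 5.67, Raman mapping 2.68 lead.
Filling by ratio: mass-spec batch + 2×HPLC run + patch-clamp session for 207, with 14 h left unused.
Replace patch-clamp session with Raman mapping: the trade gains 17 net, giving 224 at 27 h.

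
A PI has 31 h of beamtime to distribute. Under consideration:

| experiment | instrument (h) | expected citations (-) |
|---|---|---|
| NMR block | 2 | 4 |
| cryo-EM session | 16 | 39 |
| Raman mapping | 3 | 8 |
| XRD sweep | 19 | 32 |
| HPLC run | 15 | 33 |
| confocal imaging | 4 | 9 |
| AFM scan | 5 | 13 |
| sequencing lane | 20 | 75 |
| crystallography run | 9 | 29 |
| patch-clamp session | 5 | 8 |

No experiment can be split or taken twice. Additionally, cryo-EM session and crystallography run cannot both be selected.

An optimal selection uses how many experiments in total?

3

Best achievable expected citations is 108.
For example NMR block + sequencing lane + crystallography run achieves it, using 31 h.
Every optimal selection uses 3 experiments.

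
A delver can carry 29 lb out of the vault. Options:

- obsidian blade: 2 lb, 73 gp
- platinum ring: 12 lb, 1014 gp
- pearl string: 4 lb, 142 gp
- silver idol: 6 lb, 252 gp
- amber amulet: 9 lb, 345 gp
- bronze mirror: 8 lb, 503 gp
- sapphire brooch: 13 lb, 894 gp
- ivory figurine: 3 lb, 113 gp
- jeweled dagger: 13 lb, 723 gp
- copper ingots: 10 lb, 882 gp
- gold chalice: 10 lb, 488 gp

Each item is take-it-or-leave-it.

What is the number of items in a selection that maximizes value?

Best achievable value is 2151.
platinum ring + pearl string + ivory figurine + copper ingots hits 2151 at 29 lb.
All optima have 4 items.

4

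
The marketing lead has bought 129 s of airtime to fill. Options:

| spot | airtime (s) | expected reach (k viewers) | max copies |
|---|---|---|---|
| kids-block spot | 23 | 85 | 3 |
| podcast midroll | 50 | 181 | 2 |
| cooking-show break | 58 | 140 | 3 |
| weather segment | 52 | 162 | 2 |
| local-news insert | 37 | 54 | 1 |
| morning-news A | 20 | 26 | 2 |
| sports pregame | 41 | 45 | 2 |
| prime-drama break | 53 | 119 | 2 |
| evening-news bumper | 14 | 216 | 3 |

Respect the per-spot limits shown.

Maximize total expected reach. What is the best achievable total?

Filling by ratio: 3×kids-block spot + 3×evening-news bumper for 903, with 18 s left unused.
The 46 s tied up in 2×kids-block spot is better spent on podcast midroll — total rises to 914 (115 s).
The spare 14 s is too small for any remaining spot, and no exchange beats 914.

914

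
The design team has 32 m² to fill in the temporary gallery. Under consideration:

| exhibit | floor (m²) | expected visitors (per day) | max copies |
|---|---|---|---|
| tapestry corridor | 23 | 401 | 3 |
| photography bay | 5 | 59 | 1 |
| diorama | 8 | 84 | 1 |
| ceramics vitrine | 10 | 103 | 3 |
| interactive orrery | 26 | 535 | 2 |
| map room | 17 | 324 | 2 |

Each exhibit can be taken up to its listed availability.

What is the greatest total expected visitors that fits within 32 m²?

594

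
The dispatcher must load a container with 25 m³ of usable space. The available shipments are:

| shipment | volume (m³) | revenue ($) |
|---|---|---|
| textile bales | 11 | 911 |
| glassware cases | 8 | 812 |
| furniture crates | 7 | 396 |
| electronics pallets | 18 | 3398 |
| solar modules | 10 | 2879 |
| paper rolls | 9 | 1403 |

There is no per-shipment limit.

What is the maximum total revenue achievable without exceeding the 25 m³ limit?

5758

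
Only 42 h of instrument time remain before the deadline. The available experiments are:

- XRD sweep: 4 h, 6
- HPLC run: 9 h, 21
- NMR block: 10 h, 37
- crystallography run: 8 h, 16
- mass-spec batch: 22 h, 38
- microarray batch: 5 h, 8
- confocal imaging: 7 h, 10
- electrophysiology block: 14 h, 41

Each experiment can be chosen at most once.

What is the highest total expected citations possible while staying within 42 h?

Ranking by ratio (expected citations/h): NMR block 3.70, electrophysiology block 2.93, HPLC run 2.33.
Best packing: HPLC run + NMR block + crystallography run + electrophysiology block — 41 h, 115 total.

115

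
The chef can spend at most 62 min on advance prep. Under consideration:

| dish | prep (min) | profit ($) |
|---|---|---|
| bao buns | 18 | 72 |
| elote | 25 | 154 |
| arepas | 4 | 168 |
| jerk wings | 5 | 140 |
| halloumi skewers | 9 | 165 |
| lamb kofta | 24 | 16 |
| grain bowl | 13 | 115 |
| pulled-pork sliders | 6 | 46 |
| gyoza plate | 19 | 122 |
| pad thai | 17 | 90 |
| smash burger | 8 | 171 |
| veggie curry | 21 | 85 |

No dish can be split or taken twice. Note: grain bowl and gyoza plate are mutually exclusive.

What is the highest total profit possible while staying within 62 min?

895

The ratio ordering already packs tightly: arepas + jerk wings + halloumi skewers + grain bowl + pulled-pork sliders + pad thai + smash burger, 62 min, 895.
Every other selection either busts 62 min or breaks a pairing rule or fails to beat 895.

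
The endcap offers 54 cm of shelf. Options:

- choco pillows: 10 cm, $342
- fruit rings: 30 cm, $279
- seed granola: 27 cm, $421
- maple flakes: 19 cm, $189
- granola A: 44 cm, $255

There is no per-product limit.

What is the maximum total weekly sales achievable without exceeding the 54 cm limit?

1710

The ratio ordering already packs tightly: 5×choco pillows, 50 cm, 1710.
That's the maximum — no swap from here does better than 1710.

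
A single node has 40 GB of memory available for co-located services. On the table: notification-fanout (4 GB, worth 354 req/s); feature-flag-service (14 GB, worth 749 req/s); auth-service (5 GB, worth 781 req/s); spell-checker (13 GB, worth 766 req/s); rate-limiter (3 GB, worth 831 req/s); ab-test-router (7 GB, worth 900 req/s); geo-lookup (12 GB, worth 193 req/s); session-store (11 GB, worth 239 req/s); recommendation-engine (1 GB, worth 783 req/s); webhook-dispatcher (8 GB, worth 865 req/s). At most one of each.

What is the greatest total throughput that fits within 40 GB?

By throughput per GB: recommendation-engine 783.00, rate-limiter 277.00, auth-service 156.20, ab-test-router 128.57 lead.
Greedy by ratio would take notification-fanout + auth-service + rate-limiter + ab-test-router + session-store + recommendation-engine + webhook-dispatcher: 39 GB used, total 4753.
Replace notification-fanout and session-store with spell-checker: the trade gains 173 net, giving 4926 at 37 GB.

4926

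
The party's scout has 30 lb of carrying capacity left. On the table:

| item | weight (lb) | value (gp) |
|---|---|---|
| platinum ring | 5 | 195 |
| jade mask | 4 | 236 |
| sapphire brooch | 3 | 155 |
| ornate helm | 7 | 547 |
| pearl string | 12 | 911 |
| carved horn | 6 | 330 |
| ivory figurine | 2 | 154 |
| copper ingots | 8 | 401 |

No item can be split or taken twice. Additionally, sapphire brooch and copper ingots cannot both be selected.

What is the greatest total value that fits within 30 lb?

A density-first pass picks jade mask + sapphire brooch + ornate helm + pearl string + ivory figurine — 2003 at 28 lb.
Replace jade mask with carved horn: the trade gains 94 net, giving 2097 at 30 lb.
The closest alternative, platinum ring + jade mask + ornate helm + pearl string + ivory figurine, reaches only 2043.

2097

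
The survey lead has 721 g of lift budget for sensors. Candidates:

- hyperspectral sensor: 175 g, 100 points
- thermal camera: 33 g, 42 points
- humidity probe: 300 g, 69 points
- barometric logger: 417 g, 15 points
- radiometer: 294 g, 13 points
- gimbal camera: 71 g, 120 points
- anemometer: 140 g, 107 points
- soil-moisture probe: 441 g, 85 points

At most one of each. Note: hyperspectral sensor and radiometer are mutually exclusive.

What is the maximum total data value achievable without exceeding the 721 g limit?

438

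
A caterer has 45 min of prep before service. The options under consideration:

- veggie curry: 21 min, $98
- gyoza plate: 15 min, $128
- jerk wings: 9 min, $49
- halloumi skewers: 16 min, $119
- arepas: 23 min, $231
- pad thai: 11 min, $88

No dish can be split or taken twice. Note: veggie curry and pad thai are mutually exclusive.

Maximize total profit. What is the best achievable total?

368

Filling by ratio: gyoza plate + arepas for 359, with 7 min left unused.
Replace gyoza plate with jerk wings + pad thai: the trade gains 9 net, giving 368 at 43 min.
The spare 2 min is too small for any remaining dish, and no feasible exchange beats 368.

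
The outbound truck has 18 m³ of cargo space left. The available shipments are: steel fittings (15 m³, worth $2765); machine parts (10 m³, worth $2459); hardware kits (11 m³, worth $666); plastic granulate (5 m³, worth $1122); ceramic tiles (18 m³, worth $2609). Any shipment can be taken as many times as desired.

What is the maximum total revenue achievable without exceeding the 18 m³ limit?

3581

Machine parts + plastic granulate uses 15 of the 18 m³ and totals 3581.
Every other selection either busts 18 m³ or fails to beat 3581.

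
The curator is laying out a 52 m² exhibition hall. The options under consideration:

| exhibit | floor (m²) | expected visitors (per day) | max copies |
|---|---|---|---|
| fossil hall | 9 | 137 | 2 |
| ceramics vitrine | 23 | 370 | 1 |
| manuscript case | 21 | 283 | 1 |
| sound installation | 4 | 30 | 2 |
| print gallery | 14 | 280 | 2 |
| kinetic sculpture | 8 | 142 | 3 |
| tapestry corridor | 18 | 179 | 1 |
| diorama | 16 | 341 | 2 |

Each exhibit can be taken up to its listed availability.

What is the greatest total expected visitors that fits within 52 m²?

A density-first pass picks sound installation + print gallery + 2×diorama — 992 at 50 m².
Dropping sound installation and diorama frees 20 m²; slotting in print gallery + kinetic sculpture (22 m²) lifts the total to 1043 at 52 m².
That's the maximum — no swap from here does better than 1043.

1043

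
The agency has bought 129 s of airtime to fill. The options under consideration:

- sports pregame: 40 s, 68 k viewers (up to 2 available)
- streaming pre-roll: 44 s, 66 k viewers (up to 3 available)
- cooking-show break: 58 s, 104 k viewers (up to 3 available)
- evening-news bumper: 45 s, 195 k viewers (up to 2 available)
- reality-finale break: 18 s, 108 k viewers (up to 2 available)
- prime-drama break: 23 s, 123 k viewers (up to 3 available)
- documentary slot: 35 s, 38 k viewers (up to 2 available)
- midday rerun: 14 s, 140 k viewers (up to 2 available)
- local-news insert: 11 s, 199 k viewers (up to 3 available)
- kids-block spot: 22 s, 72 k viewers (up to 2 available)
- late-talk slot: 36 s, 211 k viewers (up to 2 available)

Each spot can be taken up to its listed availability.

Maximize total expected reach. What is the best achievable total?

1231

A density-first pass picks 2×reality-finale break + prime-drama break + 2×midday rerun + 3×local-news insert — 1216 at 120 s.
Replace reality-finale break with prime-drama break: the trade gains 15 net, giving 1231 at 125 s.
No other feasible combination exceeds 1231.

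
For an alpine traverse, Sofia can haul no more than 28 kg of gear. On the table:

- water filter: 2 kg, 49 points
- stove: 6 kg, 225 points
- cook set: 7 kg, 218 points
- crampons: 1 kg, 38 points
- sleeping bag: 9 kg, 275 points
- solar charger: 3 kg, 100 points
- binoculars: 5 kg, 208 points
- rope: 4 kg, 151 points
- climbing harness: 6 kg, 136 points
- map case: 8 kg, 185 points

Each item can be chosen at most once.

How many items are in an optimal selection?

6

Best achievable utility is 997.
One optimal bundle: stove + crampons + sleeping bag + solar charger + binoculars + rope (28 kg).
Any selection reaching 997 contains exactly 6 items.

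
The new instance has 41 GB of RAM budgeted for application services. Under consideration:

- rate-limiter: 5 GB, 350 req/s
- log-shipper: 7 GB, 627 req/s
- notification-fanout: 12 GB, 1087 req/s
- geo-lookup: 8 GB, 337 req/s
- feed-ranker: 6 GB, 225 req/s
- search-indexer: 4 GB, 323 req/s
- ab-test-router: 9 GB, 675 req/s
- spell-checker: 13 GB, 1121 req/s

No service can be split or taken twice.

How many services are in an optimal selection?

4

Optimal total is 3510.
One optimal bundle: log-shipper + notification-fanout + ab-test-router + spell-checker (41 GB).
All optima have 4 services.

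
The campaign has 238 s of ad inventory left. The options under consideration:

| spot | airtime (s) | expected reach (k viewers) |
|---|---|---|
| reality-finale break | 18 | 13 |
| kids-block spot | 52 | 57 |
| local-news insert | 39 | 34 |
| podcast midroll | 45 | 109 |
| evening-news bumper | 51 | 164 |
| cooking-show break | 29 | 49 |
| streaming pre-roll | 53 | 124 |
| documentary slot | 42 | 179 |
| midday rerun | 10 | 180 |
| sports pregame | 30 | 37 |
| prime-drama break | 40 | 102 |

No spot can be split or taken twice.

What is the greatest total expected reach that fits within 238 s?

Filling by ratio: reality-finale break + podcast midroll + evening-news bumper + cooking-show break + documentary slot + midday rerun + prime-drama break for 796, with 3 s left unused.
The 58 s tied up in reality-finale break and prime-drama break is better spent on streaming pre-roll — total rises to 805 (230 s).

805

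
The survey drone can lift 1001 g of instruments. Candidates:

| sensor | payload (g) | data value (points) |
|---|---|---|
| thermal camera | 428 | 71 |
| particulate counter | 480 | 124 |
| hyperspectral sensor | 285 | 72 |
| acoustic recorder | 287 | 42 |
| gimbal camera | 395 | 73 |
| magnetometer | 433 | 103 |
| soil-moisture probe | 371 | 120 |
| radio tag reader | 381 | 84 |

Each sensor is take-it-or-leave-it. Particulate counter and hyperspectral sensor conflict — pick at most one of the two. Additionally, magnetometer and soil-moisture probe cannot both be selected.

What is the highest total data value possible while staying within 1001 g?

244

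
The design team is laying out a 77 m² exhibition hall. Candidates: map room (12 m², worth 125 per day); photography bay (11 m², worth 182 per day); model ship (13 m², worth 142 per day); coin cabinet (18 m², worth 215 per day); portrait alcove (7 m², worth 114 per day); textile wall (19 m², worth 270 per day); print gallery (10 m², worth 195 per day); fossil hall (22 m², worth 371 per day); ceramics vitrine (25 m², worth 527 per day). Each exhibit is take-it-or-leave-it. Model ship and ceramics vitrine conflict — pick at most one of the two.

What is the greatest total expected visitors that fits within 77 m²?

1389

Best packing: photography bay + portrait alcove + print gallery + fossil hall + ceramics vitrine — 75 m², 1389 total.
The spare 2 m² is too small for any remaining exhibit, and no feasible exchange beats 1389.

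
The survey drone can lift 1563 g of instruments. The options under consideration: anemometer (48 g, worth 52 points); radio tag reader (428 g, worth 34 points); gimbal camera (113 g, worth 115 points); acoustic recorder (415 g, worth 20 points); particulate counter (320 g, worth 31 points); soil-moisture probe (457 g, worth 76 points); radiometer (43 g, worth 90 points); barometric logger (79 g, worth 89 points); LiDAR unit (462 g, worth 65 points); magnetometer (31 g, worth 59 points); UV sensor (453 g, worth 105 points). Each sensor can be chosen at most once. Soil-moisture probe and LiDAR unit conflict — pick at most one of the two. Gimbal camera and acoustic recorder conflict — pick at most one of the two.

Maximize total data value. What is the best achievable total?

Best packing: anemometer + gimbal camera + particulate counter + soil-moisture probe + radiometer + barometric logger + magnetometer + UV sensor — 1544 g, 617 total.
The closest alternative, anemometer + gimbal camera + particulate counter + radiometer + barometric logger + LiDAR unit + magnetometer + UV sensor, reaches only 606.

617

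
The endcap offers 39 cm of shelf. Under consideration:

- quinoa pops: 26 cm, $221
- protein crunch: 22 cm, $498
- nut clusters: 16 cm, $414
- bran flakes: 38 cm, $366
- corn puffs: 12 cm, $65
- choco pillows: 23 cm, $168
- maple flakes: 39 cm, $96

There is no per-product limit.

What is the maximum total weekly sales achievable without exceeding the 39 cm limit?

A density-first pass picks 2×nut clusters — 828 at 32 cm.
Dropping nut clusters frees 16 cm; slotting in protein crunch (22 cm) lifts the total to 912 at 38 cm.

912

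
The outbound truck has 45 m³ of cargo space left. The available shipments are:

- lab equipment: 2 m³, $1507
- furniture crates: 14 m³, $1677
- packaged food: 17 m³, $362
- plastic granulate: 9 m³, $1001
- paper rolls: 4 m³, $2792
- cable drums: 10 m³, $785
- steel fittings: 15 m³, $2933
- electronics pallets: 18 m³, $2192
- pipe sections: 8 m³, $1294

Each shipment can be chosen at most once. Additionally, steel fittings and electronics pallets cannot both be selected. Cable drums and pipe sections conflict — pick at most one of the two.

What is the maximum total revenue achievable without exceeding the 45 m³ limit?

Density check — lab equipment 753.50, paper rolls 698.00, steel fittings 195.53 are the best per m³.
Taking lab equipment + furniture crates + paper rolls + steel fittings + pipe sections: 43 m³ used, 10203 in revenue.

10203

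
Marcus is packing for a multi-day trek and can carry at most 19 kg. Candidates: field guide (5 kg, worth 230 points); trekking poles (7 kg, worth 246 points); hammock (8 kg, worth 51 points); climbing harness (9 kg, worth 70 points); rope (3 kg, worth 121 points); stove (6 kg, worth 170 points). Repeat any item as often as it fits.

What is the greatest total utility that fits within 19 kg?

823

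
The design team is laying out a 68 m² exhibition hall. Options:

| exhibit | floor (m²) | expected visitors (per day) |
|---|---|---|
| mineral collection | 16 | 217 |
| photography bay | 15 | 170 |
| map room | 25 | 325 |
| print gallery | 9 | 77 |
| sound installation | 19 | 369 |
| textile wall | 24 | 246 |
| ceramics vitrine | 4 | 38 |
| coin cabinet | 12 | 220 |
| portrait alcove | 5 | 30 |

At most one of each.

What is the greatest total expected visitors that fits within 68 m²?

The ratio ordering already packs tightly: mineral collection + photography bay + sound installation + ceramics vitrine + coin cabinet, 66 m², 1014.

1014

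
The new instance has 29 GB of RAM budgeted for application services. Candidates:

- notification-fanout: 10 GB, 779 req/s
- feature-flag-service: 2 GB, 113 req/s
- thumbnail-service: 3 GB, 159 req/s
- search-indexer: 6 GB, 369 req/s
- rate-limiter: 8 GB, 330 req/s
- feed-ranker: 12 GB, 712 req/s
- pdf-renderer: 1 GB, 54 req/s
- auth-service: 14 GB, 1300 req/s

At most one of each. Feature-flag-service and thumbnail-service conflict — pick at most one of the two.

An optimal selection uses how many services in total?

4

Best achievable throughput is 2292.
One optimal bundle: notification-fanout + thumbnail-service + pdf-renderer + auth-service (28 GB).
Any selection reaching 2292 contains exactly 4 services.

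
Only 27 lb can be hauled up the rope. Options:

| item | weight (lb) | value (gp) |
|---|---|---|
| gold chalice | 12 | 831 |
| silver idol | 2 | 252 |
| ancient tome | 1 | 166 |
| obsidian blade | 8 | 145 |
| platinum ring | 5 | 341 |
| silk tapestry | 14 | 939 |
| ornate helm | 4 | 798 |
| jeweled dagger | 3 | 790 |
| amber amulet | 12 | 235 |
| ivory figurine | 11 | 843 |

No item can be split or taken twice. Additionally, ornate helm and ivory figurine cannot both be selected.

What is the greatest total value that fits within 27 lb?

3178

Best packing: gold chalice + silver idol + ancient tome + platinum ring + ornate helm + jeweled dagger — 27 lb, 3178 total.
Runner-up ancient tome + platinum ring + silk tapestry + ornate helm + jeweled dagger tops out at 3034.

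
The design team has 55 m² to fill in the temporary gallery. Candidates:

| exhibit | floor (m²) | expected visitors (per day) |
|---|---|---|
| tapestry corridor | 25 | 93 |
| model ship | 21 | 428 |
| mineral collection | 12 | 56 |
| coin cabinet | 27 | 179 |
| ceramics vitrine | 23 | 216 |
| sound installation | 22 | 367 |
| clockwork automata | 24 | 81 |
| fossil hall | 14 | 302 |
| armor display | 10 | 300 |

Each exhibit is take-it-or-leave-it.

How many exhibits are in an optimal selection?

Best achievable expected visitors is 1095.
model ship + sound installation + armor display hits 1095 at 53 m².
All optima have 3 exhibits.

3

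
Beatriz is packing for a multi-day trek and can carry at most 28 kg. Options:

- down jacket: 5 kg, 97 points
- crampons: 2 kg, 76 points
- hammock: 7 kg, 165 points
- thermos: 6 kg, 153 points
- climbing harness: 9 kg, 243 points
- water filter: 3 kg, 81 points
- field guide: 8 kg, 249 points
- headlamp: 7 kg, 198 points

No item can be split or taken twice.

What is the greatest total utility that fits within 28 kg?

802

By utility per kg: crampons 38.00, field guide 31.12, headlamp 28.29, climbing harness 27.00 lead.
The ratio heuristic lands on crampons + climbing harness + field guide + headlamp (766) but leaves 2 kg idle.
The 7 kg tied up in headlamp is better spent on thermos + water filter — total rises to 802 (28 kg).
Next best is down jacket + crampons + thermos + field guide + headlamp at 773 (28 kg) — short by 29.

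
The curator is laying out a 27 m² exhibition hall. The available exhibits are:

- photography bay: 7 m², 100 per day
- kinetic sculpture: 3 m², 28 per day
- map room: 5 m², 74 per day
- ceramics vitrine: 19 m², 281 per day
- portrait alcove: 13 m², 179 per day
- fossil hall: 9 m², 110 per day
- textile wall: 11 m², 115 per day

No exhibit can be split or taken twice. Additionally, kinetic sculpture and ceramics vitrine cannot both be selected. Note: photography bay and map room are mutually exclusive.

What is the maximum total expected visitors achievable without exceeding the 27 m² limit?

381

By expected visitors per m²: map room 14.80, ceramics vitrine 14.79, photography bay 14.29, portrait alcove 13.77 lead.
Best packing: photography bay + ceramics vitrine — 26 m², 381 total.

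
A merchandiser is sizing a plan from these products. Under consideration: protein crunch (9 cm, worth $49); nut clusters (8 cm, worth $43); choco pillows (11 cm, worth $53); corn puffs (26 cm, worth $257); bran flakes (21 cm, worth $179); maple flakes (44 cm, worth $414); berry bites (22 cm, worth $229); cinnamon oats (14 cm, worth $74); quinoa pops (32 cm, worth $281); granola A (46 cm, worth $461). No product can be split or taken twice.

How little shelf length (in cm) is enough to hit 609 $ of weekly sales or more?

Minimise cm subject to total weekly sales ≥ 609.
maple flakes + berry bites reaches 643 using 66 cm.
Below 66 cm the best achievable stays under 609.

66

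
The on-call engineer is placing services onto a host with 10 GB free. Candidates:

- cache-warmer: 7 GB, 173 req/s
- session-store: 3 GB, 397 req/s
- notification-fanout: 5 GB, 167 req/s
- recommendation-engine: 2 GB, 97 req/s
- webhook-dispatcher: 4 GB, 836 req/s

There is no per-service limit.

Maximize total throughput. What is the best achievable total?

Density check — webhook-dispatcher 209.00, session-store 132.33, recommendation-engine 48.50, notification-fanout 33.40 are the best per GB.
Recommendation-engine + 2×webhook-dispatcher uses 10 of the 10 GB and totals 1769.

1769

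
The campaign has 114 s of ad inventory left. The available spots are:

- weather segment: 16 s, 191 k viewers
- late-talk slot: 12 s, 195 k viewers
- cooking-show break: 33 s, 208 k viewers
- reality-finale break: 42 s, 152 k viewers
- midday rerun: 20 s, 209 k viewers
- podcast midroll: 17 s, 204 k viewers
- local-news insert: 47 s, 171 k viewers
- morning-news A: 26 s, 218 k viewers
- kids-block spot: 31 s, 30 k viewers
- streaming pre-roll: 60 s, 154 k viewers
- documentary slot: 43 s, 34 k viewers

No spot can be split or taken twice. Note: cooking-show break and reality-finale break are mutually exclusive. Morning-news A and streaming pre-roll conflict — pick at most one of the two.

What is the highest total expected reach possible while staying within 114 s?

1034

Density check — late-talk slot 16.25, podcast midroll 12.00, weather segment 11.94, midday rerun 10.45 are the best per s.
A density-first pass picks weather segment + late-talk slot + midday rerun + podcast midroll + morning-news A — 1017 at 91 s.
Dropping weather segment frees 16 s; slotting in cooking-show break (33 s) lifts the total to 1034 at 108 s.
Next best is weather segment + cooking-show break + midday rerun + podcast midroll + morning-news A at 1030 (112 s) — short by 4.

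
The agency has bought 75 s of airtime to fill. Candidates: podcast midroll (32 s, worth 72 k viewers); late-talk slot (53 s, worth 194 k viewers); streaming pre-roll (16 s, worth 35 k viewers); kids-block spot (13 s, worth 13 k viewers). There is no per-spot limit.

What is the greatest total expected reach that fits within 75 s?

229

By expected reach per s: late-talk slot 3.66, podcast midroll 2.25, streaming pre-roll 2.19 lead.
Late-talk slot + streaming pre-roll uses 69 of the 75 s and totals 229.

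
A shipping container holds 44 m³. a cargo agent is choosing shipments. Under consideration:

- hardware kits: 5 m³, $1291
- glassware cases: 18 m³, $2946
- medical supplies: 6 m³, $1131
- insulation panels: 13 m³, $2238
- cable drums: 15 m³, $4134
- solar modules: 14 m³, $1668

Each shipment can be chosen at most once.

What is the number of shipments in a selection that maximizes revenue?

Best achievable revenue is 9502.
hardware kits + glassware cases + medical supplies + cable drums hits 9502 at 44 m³.
Any selection reaching 9502 contains exactly 4 shipments.

4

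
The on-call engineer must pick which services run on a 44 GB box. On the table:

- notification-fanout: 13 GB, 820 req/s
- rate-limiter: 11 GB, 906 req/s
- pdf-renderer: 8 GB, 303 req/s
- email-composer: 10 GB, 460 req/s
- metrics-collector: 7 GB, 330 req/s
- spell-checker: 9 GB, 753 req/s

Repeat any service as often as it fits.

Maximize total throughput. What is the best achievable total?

A density-first pass picks metrics-collector + 4×spell-checker — 3342 at 43 GB.
The 43 GB tied up in metrics-collector and 4×spell-checker is better spent on 4×rate-limiter — total rises to 3624 (44 GB).
That's the maximum — no swap from here does better than 3624.

3624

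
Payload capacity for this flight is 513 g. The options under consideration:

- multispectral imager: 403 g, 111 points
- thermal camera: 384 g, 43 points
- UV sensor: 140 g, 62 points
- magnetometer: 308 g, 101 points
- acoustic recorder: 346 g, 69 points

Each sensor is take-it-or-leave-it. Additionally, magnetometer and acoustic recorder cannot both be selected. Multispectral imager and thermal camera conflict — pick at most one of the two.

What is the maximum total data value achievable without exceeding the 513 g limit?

Taking UV sensor + magnetometer: 448 g used, 163 in data value.
The closest alternative, UV sensor + acoustic recorder, reaches only 131.

163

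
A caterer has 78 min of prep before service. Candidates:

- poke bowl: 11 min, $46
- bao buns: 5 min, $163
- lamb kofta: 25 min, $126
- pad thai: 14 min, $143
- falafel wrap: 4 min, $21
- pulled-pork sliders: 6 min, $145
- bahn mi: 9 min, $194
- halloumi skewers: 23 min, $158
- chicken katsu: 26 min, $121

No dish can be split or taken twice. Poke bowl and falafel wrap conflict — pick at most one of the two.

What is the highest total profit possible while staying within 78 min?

Taking poke bowl + bao buns + pad thai + pulled-pork sliders + bahn mi + halloumi skewers: 68 min used, 849 in profit.
The closest alternative, bao buns + pad thai + falafel wrap + pulled-pork sliders + bahn mi + halloumi skewers, reaches only 824.

849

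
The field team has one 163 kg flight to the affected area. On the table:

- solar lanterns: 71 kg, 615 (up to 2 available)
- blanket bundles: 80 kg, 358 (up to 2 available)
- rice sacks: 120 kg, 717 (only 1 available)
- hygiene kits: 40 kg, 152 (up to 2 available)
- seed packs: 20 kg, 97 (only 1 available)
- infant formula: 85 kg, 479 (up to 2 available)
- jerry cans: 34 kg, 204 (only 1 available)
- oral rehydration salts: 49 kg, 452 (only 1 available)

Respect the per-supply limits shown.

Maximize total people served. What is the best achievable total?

1327

By people served per kg: oral rehydration salts 9.22, solar lanterns 8.66, jerry cans 6.00 lead.
Greedy by ratio would take solar lanterns + jerry cans + oral rehydration salts: 154 kg used, total 1271.
The 83 kg tied up in jerry cans and oral rehydration salts is better spent on solar lanterns + seed packs — total rises to 1327 (162 kg).
The spare 1 kg is too small for any remaining supply, and no exchange beats 1327.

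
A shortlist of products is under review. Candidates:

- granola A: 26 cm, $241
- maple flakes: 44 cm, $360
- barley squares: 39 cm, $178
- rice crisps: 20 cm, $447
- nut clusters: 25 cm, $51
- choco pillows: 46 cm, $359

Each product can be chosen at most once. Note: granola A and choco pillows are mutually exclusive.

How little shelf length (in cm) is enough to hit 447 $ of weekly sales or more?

20

Look for the lowest-shelf combination reaching 447.
rice crisps reaches 447 using 20 cm.
No combination under 20 cm hits 447.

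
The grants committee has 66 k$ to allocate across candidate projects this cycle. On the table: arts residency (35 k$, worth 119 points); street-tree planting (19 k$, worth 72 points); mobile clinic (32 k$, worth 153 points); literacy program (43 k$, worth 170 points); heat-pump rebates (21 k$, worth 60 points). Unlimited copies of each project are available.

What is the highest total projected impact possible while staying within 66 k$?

306

Density check — mobile clinic 4.78, literacy program 3.95, street-tree planting 3.79 are the best per k$.
Best packing: 2×mobile clinic — 64 k$, 306 total.
That's the maximum — no swap from here does better than 306.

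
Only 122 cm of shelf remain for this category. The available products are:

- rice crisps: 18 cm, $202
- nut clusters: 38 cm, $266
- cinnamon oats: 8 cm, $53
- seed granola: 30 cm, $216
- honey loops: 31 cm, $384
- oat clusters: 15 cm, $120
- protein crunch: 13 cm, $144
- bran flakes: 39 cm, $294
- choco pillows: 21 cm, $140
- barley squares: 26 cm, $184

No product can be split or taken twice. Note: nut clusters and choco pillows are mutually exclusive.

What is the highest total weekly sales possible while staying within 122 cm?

1164

Filling by ratio: rice crisps + honey loops + oat clusters + protein crunch + bran flakes for 1144, with 6 cm left unused.
Replace oat clusters with choco pillows: the trade gains 20 net, giving 1164 at 122 cm.
Next best is rice crisps + honey loops + oat clusters + protein crunch + bran flakes at 1144 (116 cm) — short by 20.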